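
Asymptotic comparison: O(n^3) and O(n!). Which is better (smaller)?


cubic grows slower than factorial
O(n^3) is asymptotically smaller; O(n!) grows faster


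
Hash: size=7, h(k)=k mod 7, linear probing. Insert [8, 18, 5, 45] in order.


Insertions: 8->slot 1; 18->slot 4; 5->slot 5; 45->slot 3
Table: [None, 8, None, 45, 18, 5, None]


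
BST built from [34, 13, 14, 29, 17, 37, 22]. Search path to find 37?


BST root = 34
Search for 37: compare at each node
Path: [34, 37]


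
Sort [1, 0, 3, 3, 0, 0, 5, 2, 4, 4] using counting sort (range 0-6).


Count array: [3, 1, 1, 2, 2, 1, 0]
Reconstruct: [0, 0, 0, 1, 2, 3, 3, 4, 4, 5]


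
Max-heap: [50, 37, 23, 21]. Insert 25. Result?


Append 25: [50, 37, 23, 21, 25]
Bubble up: no swaps needed
Result: [50, 37, 23, 21, 25]


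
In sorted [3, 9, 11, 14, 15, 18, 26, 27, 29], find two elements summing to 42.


Two pointers: lo=0, hi=8
Found pair: (15, 27) summing to 42


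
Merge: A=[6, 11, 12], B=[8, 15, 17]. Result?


Compare heads, take smaller each step.
Merged: [6, 8, 11, 12, 15, 17]


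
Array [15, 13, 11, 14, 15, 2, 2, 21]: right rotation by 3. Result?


Right rotate by 3: [2, 2, 21, 15, 13, 11, 14, 15]


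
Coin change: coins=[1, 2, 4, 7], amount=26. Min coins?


dp[0]=0; dp[i]=1+min(dp[i-c] for c in coins)
...dp[21]=3, dp[22]=4, dp[23]=4, dp[24]=5, dp[25]=4, dp[26]=5
Minimum coins for 26 = 5


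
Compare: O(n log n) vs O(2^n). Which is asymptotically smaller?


linearithmic grows slower than exponential
O(n log n) is asymptotically smaller; O(2^n) grows faster


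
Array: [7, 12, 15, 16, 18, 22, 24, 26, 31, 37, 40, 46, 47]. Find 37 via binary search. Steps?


Search for 37:
[0,12] mid=6 arr[6]=24
[7,12] mid=9 arr[9]=37
Total: 2 comparisons


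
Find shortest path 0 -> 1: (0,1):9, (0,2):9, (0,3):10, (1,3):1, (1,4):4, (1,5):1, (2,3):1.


Dijkstra from 0:
Distances: {0: 0, 1: 9, 2: 9, 3: 10, 4: 13, 5: 10}
Shortest distance to 1 = 9, path = [0, 1]


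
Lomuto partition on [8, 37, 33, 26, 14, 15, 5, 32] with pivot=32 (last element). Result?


Elements <= 32 go left of pivot.
Result: [8, 26, 14, 15, 5, 32, 33, 37], pivot at index 5


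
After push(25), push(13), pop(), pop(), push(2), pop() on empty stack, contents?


push(25) -> [25]
push(13) -> [25, 13]
pop() returns 13 -> [25]
pop() returns 25 -> []
push(2) -> [2]
pop() returns 2 -> []
Final stack (bottom to top): []


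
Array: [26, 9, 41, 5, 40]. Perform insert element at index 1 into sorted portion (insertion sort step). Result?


After one pass: [9, 26, 41, 5, 40]


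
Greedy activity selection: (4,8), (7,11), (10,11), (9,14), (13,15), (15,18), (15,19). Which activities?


Greedy: pick earliest-ending, then skip overlaps.
Selected (4 activities): [(4, 8), (10, 11), (13, 15), (15, 18)]


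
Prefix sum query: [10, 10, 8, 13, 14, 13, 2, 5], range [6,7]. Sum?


Prefix sums: [0, 10, 20, 28, 41, 55, 68, 70, 75]
Sum[6..7] = prefix[8] - prefix[6] = 75 - 68 = 7


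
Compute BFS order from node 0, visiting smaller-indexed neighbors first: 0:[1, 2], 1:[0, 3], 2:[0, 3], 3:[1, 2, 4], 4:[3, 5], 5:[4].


BFS queue: start with [0]
Visit order: [0, 1, 2, 3, 4, 5]


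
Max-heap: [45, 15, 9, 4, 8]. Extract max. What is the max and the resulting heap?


Max = 45
Replace root with last, heapify down
Resulting heap: [15, 8, 9, 4]


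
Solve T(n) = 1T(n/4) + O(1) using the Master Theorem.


a=1, b=4, c=0. log_4(1)=0 = c=0. Case 2: O(n^c log n) = O(log n)
Complexity: O(log n)


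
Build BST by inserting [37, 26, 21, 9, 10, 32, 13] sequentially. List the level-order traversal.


Root = 37; build tree by BST insertion.
Level-Order traversal: [37, 26, 21, 32, 9, 10, 13]


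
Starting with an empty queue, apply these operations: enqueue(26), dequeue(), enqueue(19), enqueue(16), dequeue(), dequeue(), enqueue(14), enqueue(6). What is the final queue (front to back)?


enqueue(26) -> [26]
dequeue() returns 26 -> []
enqueue(19) -> [19]
enqueue(16) -> [19, 16]
dequeue() returns 19 -> [16]
dequeue() returns 16 -> []
enqueue(14) -> [14]
enqueue(6) -> [14, 6]
Final queue (front to back): [14, 6]


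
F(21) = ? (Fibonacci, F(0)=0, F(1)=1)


F(n)=F(n-1)+F(n-2)
...F(19)=4181, F(20)=6765, F(21)=10946


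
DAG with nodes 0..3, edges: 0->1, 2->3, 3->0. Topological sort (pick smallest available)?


Kahn's algorithm, process smallest node first
Order: [2, 3, 0, 1]


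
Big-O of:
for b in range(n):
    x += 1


Per nesting level: O(n) = O(n)
Complexity: O(n)


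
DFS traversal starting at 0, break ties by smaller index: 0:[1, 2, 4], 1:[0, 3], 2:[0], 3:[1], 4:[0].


DFS stack-based: start with [0]
Visit order: [0, 1, 3, 2, 4]


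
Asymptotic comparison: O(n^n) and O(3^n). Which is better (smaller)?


exponential (base 3) grows slower than n^n
O(3^n) is asymptotically smaller; O(n^n) grows faster


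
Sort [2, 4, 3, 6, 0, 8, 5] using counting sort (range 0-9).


Count array: [1, 0, 1, 1, 1, 1, 1, 0, 1, 0]
Reconstruct: [0, 2, 3, 4, 5, 6, 8]


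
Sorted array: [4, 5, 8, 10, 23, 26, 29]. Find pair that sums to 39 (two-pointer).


Two pointers: lo=0, hi=6
Found pair: (10, 29) summing to 39


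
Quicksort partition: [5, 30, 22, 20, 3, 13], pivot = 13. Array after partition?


Elements <= 13 go left of pivot.
Result: [5, 3, 13, 20, 30, 22], pivot at index 2


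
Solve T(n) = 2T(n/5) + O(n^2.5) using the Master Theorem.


a=2, b=5, c=2.5. log_5(2)=0.431 < c=2.5. Case 3: O(n^c) = O(n^2.500)
Complexity: O(n^2.500)


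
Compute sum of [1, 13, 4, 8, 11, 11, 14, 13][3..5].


Prefix sums: [0, 1, 14, 18, 26, 37, 48, 62, 75]
Sum[3..5] = prefix[6] - prefix[3] = 48 - 18 = 30


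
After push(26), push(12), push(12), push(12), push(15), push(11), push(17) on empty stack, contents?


push(26) -> [26]
push(12) -> [26, 12]
push(12) -> [26, 12, 12]
push(12) -> [26, 12, 12, 12]
push(15) -> [26, 12, 12, 12, 15]
push(11) -> [26, 12, 12, 12, 15, 11]
push(17) -> [26, 12, 12, 12, 15, 11, 17]
Final stack (bottom to top): [26, 12, 12, 12, 15, 11, 17]


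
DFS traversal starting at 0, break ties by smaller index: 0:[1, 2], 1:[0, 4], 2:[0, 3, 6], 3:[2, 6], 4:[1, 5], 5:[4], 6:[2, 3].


DFS stack-based: start with [0]
Visit order: [0, 1, 4, 5, 2, 3, 6]


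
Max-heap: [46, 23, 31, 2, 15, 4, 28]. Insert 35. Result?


Append 35: [46, 23, 31, 2, 15, 4, 28, 35]
Bubble up: swap idx 7(35) with idx 3(2); swap idx 3(35) with idx 1(23)
Result: [46, 35, 31, 23, 15, 4, 28, 2]


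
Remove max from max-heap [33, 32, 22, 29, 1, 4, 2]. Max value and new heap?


Max = 33
Replace root with last, heapify down
Resulting heap: [32, 29, 22, 2, 1, 4]


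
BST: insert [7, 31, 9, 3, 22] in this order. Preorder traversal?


Root = 7; build tree by BST insertion.
Preorder traversal: [7, 3, 31, 9, 22]


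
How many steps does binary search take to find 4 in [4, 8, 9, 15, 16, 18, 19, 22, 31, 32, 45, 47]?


Search for 4:
[0,11] mid=5 arr[5]=18
[0,4] mid=2 arr[2]=9
[0,1] mid=0 arr[0]=4
Total: 3 comparisons


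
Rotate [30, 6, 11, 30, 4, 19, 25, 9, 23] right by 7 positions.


Right rotate by 7: [11, 30, 4, 19, 25, 9, 23, 30, 6]


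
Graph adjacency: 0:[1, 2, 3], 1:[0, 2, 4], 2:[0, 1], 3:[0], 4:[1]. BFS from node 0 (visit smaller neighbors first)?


BFS queue: start with [0]
Visit order: [0, 1, 2, 3, 4]


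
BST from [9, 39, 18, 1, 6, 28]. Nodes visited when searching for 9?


BST root = 9
Search for 9: compare at each node
Path: [9]


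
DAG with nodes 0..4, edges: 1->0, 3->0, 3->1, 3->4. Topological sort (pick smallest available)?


Kahn's algorithm, process smallest node first
Order: [2, 3, 1, 0, 4]


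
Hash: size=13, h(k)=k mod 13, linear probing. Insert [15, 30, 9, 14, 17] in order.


Insertions: 15->slot 2; 30->slot 4; 9->slot 9; 14->slot 1; 17->slot 5
Table: [None, 14, 15, None, 30, 17, None, None, None, 9, None, None, None]


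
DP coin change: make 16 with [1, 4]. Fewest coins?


dp[0]=0; dp[i]=1+min(dp[i-c] for c in coins)
...dp[11]=5, dp[12]=3, dp[13]=4, dp[14]=5, dp[15]=6, dp[16]=4
Minimum coins for 16 = 4


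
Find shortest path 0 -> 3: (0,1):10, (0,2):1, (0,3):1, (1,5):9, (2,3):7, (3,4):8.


Dijkstra from 0:
Distances: {0: 0, 1: 10, 2: 1, 3: 1, 4: 9, 5: 19}
Shortest distance to 3 = 1, path = [0, 3]


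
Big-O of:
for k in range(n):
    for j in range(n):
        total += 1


Per nesting level: O(n) * O(n) = O(n^2)
Complexity: O(n^2)


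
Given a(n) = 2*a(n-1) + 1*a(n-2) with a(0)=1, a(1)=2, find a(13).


Build bottom-up:
...a(11)=13860, a(12)=33461, a(13)=2*33461+1*13860=80782


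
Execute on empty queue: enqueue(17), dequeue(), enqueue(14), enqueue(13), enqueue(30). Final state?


enqueue(17) -> [17]
dequeue() returns 17 -> []
enqueue(14) -> [14]
enqueue(13) -> [14, 13]
enqueue(30) -> [14, 13, 30]
Final queue (front to back): [14, 13, 30]


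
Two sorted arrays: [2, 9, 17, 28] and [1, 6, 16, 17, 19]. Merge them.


Compare heads, take smaller each step.
Merged: [1, 2, 6, 9, 16, 17, 17, 19, 28]


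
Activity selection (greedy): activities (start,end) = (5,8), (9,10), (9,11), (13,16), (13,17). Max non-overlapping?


Greedy: pick earliest-ending, then skip overlaps.
Selected (3 activities): [(5, 8), (9, 10), (13, 16)]


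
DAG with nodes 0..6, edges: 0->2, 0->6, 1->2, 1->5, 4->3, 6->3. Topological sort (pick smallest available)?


Kahn's algorithm, process smallest node first
Order: [0, 1, 2, 4, 5, 6, 3]


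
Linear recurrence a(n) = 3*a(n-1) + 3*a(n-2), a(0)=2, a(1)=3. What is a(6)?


Build bottom-up:
...a(4)=207, a(5)=783, a(6)=3*783+3*207=2970


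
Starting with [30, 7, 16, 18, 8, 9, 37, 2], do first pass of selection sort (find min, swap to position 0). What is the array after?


After one pass: [2, 7, 16, 18, 8, 9, 37, 30]


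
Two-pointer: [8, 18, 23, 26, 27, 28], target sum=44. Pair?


Two pointers: lo=0, hi=5
Found pair: (18, 26) summing to 44


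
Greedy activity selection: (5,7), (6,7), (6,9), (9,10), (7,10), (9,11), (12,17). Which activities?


Greedy: pick earliest-ending, then skip overlaps.
Selected (3 activities): [(5, 7), (9, 10), (12, 17)]


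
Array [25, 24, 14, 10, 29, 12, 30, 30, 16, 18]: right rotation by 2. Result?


Right rotate by 2: [16, 18, 25, 24, 14, 10, 29, 12, 30, 30]


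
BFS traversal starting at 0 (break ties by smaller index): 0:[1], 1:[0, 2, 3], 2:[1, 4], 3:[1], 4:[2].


BFS queue: start with [0]
Visit order: [0, 1, 2, 3, 4]


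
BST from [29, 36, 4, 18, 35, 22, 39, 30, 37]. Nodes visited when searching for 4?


BST root = 29
Search for 4: compare at each node
Path: [29, 4]


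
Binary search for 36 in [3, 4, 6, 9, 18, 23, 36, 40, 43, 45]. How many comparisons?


Search for 36:
[0,9] mid=4 arr[4]=18
[5,9] mid=7 arr[7]=40
[5,6] mid=5 arr[5]=23
[6,6] mid=6 arr[6]=36
Total: 4 comparisons


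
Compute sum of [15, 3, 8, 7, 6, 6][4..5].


Prefix sums: [0, 15, 18, 26, 33, 39, 45]
Sum[4..5] = prefix[6] - prefix[4] = 45 - 33 = 12


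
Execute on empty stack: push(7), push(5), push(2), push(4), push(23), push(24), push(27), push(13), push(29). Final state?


push(7) -> [7]
push(5) -> [7, 5]
push(2) -> [7, 5, 2]
push(4) -> [7, 5, 2, 4]
push(23) -> [7, 5, 2, 4, 23]
push(24) -> [7, 5, 2, 4, 23, 24]
push(27) -> [7, 5, 2, 4, 23, 24, 27]
push(13) -> [7, 5, 2, 4, 23, 24, 27, 13]
push(29) -> [7, 5, 2, 4, 23, 24, 27, 13, 29]
Final stack (bottom to top): [7, 5, 2, 4, 23, 24, 27, 13, 29]


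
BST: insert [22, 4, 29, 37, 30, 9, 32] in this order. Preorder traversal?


Root = 22; build tree by BST insertion.
Preorder traversal: [22, 4, 9, 29, 37, 30, 32]


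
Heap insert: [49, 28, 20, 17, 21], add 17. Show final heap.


Append 17: [49, 28, 20, 17, 21, 17]
Bubble up: no swaps needed
Result: [49, 28, 20, 17, 21, 17]


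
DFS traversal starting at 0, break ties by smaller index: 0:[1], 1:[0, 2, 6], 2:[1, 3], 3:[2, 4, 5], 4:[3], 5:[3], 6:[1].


DFS stack-based: start with [0]
Visit order: [0, 1, 2, 3, 4, 5, 6]


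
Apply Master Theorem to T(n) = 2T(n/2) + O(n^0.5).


a=2, b=2, c=0.5. log_2(2)=1 > c=0.5. Case 1: O(n^log_b(a)) = O(n)
Complexity: O(n)


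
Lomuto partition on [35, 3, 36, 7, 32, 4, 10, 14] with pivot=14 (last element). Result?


Elements <= 14 go left of pivot.
Result: [3, 7, 4, 10, 14, 36, 35, 32], pivot at index 4


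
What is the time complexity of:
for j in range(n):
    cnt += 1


Per nesting level: O(n) = O(n)
Complexity: O(n)


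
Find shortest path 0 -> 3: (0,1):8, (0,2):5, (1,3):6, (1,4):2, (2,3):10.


Dijkstra from 0:
Distances: {0: 0, 1: 8, 2: 5, 3: 14, 4: 10}
Shortest distance to 3 = 14, path = [0, 1, 3]


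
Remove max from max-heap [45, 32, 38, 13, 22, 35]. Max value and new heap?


Max = 45
Replace root with last, heapify down
Resulting heap: [38, 32, 35, 13, 22]


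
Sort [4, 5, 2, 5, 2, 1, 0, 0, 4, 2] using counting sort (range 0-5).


Count array: [2, 1, 3, 0, 2, 2]
Reconstruct: [0, 0, 1, 2, 2, 2, 4, 4, 5, 5]


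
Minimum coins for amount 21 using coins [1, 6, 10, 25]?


dp[0]=0; dp[i]=1+min(dp[i-c] for c in coins)
...dp[16]=2, dp[17]=3, dp[18]=3, dp[19]=4, dp[20]=2, dp[21]=3
Minimum coins for 21 = 3


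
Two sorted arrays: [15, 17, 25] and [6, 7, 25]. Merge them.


Compare heads, take smaller each step.
Merged: [6, 7, 15, 17, 25, 25]


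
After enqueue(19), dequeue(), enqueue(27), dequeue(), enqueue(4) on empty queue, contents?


enqueue(19) -> [19]
dequeue() returns 19 -> []
enqueue(27) -> [27]
dequeue() returns 27 -> []
enqueue(4) -> [4]
Final queue (front to back): [4]


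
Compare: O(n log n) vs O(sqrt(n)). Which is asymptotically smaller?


sublinear grows slower than linearithmic
O(sqrt(n)) is asymptotically smaller; O(n log n) grows faster


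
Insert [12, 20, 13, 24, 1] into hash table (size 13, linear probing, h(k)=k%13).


Insertions: 12->slot 12; 20->slot 7; 13->slot 0; 24->slot 11; 1->slot 1
Table: [13, 1, None, None, None, None, None, 20, None, None, None, 24, 12]


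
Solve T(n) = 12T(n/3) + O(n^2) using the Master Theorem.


a=12, b=3, c=2. log_3(12)=2.262 > c=2. Case 1: O(n^log_b(a)) = O(n^2.262)
Complexity: O(n^2.262)


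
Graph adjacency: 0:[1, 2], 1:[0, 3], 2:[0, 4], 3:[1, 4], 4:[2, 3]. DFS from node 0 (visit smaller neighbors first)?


DFS stack-based: start with [0]
Visit order: [0, 1, 3, 4, 2]


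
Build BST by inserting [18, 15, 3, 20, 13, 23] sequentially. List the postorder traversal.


Root = 18; build tree by BST insertion.
Postorder traversal: [13, 3, 15, 23, 20, 18]


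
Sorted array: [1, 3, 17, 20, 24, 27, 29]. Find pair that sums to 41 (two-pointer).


Two pointers: lo=0, hi=6
Found pair: (17, 24) summing to 41


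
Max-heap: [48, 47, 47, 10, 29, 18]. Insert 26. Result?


Append 26: [48, 47, 47, 10, 29, 18, 26]
Bubble up: no swaps needed
Result: [48, 47, 47, 10, 29, 18, 26]


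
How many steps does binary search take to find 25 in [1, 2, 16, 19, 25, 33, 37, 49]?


Search for 25:
[0,7] mid=3 arr[3]=19
[4,7] mid=5 arr[5]=33
[4,4] mid=4 arr[4]=25
Total: 3 comparisons


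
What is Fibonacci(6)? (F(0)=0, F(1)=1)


F(n)=F(n-1)+F(n-2)
...F(4)=3, F(5)=5, F(6)=8


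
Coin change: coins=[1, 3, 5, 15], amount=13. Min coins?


dp[0]=0; dp[i]=1+min(dp[i-c] for c in coins)
...dp[8]=2, dp[9]=3, dp[10]=2, dp[11]=3, dp[12]=4, dp[13]=3
Minimum coins for 13 = 3


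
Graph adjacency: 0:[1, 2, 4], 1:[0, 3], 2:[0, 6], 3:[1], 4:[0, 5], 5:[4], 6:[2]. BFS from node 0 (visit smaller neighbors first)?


BFS queue: start with [0]
Visit order: [0, 1, 2, 4, 3, 6, 5]


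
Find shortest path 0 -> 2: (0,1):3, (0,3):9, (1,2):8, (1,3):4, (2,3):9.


Dijkstra from 0:
Distances: {0: 0, 1: 3, 2: 11, 3: 7}
Shortest distance to 2 = 11, path = [0, 1, 2]


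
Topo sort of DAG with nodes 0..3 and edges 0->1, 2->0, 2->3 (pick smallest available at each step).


Kahn's algorithm, process smallest node first
Order: [2, 0, 1, 3]


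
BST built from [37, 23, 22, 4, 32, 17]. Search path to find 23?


BST root = 37
Search for 23: compare at each node
Path: [37, 23]


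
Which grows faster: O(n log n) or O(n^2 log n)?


linearithmic grows slower than n^2 log n
O(n log n) is asymptotically smaller; O(n^2 log n) grows faster


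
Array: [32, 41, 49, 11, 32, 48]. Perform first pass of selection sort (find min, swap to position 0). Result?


After one pass: [11, 41, 49, 32, 32, 48]


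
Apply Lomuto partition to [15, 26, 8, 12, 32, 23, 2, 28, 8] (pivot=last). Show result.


Elements <= 8 go left of pivot.
Result: [8, 2, 8, 12, 32, 23, 26, 28, 15], pivot at index 2


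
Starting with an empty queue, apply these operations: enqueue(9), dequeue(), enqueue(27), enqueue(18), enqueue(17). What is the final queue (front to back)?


enqueue(9) -> [9]
dequeue() returns 9 -> []
enqueue(27) -> [27]
enqueue(18) -> [27, 18]
enqueue(17) -> [27, 18, 17]
Final queue (front to back): [27, 18, 17]


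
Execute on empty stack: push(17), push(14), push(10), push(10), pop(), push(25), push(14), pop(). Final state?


push(17) -> [17]
push(14) -> [17, 14]
push(10) -> [17, 14, 10]
push(10) -> [17, 14, 10, 10]
pop() returns 10 -> [17, 14, 10]
push(25) -> [17, 14, 10, 25]
push(14) -> [17, 14, 10, 25, 14]
pop() returns 14 -> [17, 14, 10, 25]
Final stack (bottom to top): [17, 14, 10, 25]


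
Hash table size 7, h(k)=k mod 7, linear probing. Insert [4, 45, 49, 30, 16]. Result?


Insertions: 4->slot 4; 45->slot 3; 49->slot 0; 30->slot 2; 16->slot 5
Table: [49, None, 30, 45, 4, 16, None]


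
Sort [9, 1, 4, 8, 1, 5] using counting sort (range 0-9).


Count array: [0, 2, 0, 0, 1, 1, 0, 0, 1, 1]
Reconstruct: [1, 1, 4, 5, 8, 9]


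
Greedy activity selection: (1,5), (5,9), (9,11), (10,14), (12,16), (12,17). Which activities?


Greedy: pick earliest-ending, then skip overlaps.
Selected (4 activities): [(1, 5), (5, 9), (9, 11), (12, 16)]


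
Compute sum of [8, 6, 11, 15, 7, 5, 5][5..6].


Prefix sums: [0, 8, 14, 25, 40, 47, 52, 57]
Sum[5..6] = prefix[7] - prefix[5] = 57 - 47 = 10


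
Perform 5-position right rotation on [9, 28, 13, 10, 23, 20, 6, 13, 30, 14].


Right rotate by 5: [20, 6, 13, 30, 14, 9, 28, 13, 10, 23]


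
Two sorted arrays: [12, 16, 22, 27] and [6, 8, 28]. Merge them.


Compare heads, take smaller each step.
Merged: [6, 8, 12, 16, 22, 27, 28]


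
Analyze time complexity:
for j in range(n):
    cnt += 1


Per nesting level: O(n) = O(n)
Complexity: O(n)


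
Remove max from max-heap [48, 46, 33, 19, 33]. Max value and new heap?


Max = 48
Replace root with last, heapify down
Resulting heap: [46, 33, 33, 19]


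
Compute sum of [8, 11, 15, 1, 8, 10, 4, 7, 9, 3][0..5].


Prefix sums: [0, 8, 19, 34, 35, 43, 53, 57, 64, 73, 76]
Sum[0..5] = prefix[6] - prefix[0] = 53 - 0 = 53


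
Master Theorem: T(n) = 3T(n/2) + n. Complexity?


a=3, b=2, c=1. log_2(3)=1.585 > c=1. Case 1: O(n^log_b(a)) = O(n^1.585)
Complexity: O(n^1.585)


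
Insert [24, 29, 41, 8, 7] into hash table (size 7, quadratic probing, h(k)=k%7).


Insertions: 24->slot 3; 29->slot 1; 41->slot 6; 8->slot 2; 7->slot 0
Table: [7, 29, 8, 24, None, None, 41]


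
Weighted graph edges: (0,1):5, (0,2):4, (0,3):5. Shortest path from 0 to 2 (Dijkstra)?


Dijkstra from 0:
Distances: {0: 0, 1: 5, 2: 4, 3: 5}
Shortest distance to 2 = 4, path = [0, 2]


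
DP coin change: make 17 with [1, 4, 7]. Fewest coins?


dp[0]=0; dp[i]=1+min(dp[i-c] for c in coins)
...dp[12]=3, dp[13]=4, dp[14]=2, dp[15]=3, dp[16]=4, dp[17]=5
Minimum coins for 17 = 5


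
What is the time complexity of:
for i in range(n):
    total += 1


Per nesting level: O(n) = O(n)
Complexity: O(n)


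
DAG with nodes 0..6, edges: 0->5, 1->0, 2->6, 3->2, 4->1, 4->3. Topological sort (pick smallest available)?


Kahn's algorithm, process smallest node first
Order: [4, 1, 0, 3, 2, 5, 6]


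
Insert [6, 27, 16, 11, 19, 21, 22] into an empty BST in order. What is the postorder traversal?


Root = 6; build tree by BST insertion.
Postorder traversal: [11, 22, 21, 19, 16, 27, 6]


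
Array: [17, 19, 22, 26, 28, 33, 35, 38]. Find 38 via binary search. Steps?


Search for 38:
[0,7] mid=3 arr[3]=26
[4,7] mid=5 arr[5]=33
[6,7] mid=6 arr[6]=35
[7,7] mid=7 arr[7]=38
Total: 4 comparisons


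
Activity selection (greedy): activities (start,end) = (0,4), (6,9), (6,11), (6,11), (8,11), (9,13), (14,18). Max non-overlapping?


Greedy: pick earliest-ending, then skip overlaps.
Selected (4 activities): [(0, 4), (6, 9), (9, 13), (14, 18)]


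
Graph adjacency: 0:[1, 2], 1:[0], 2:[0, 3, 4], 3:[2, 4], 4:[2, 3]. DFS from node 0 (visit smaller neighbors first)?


DFS stack-based: start with [0]
Visit order: [0, 1, 2, 3, 4]


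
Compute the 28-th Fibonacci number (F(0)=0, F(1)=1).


F(n)=F(n-1)+F(n-2)
...F(26)=121393, F(27)=196418, F(28)=317811


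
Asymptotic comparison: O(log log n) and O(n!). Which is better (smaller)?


double-logarithmic grows slower than factorial
O(log log n) is asymptotically smaller; O(n!) grows faster


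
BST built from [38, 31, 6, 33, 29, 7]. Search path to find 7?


BST root = 38
Search for 7: compare at each node
Path: [38, 31, 6, 29, 7]


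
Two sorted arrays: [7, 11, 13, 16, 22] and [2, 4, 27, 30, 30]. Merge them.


Compare heads, take smaller each step.
Merged: [2, 4, 7, 11, 13, 16, 22, 27, 30, 30]


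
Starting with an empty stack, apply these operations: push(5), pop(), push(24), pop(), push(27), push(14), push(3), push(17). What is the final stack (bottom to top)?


push(5) -> [5]
pop() returns 5 -> []
push(24) -> [24]
pop() returns 24 -> []
push(27) -> [27]
push(14) -> [27, 14]
push(3) -> [27, 14, 3]
push(17) -> [27, 14, 3, 17]
Final stack (bottom to top): [27, 14, 3, 17]


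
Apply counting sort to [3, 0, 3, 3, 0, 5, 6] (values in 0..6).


Count array: [2, 0, 0, 3, 0, 1, 1]
Reconstruct: [0, 0, 3, 3, 3, 5, 6]


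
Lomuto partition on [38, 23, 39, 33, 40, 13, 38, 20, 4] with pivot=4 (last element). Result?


Elements <= 4 go left of pivot.
Result: [4, 23, 39, 33, 40, 13, 38, 20, 38], pivot at index 0


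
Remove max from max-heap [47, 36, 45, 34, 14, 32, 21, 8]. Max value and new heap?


Max = 47
Replace root with last, heapify down
Resulting heap: [45, 36, 32, 34, 14, 8, 21]


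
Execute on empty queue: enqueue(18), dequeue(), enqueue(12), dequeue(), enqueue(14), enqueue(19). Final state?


enqueue(18) -> [18]
dequeue() returns 18 -> []
enqueue(12) -> [12]
dequeue() returns 12 -> []
enqueue(14) -> [14]
enqueue(19) -> [14, 19]
Final queue (front to back): [14, 19]


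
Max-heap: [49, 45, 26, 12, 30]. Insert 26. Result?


Append 26: [49, 45, 26, 12, 30, 26]
Bubble up: no swaps needed
Result: [49, 45, 26, 12, 30, 26]


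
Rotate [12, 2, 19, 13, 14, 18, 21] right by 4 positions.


Right rotate by 4: [13, 14, 18, 21, 12, 2, 19]


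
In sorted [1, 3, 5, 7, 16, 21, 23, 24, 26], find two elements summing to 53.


Two pointers: lo=0, hi=8
No pair sums to 53


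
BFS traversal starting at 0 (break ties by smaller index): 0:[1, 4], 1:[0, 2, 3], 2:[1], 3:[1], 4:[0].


BFS queue: start with [0]
Visit order: [0, 1, 4, 2, 3]


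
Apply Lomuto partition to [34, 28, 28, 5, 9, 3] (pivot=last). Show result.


Elements <= 3 go left of pivot.
Result: [3, 28, 28, 5, 9, 34], pivot at index 0


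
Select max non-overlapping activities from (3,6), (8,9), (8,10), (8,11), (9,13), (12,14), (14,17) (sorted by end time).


Greedy: pick earliest-ending, then skip overlaps.
Selected (4 activities): [(3, 6), (8, 9), (9, 13), (14, 17)]


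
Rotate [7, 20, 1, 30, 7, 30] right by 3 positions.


Right rotate by 3: [30, 7, 30, 7, 20, 1]


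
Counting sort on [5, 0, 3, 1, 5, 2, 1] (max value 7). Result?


Count array: [1, 2, 1, 1, 0, 2, 0, 0]
Reconstruct: [0, 1, 1, 2, 3, 5, 5]


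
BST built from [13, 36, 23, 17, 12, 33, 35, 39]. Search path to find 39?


BST root = 13
Search for 39: compare at each node
Path: [13, 36, 39]


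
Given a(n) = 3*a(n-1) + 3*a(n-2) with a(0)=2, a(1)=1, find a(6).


Build bottom-up:
...a(4)=117, a(5)=441, a(6)=3*441+3*117=1674


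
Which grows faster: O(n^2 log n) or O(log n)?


logarithmic grows slower than n^2 log n
O(log n) is asymptotically smaller; O(n^2 log n) grows faster


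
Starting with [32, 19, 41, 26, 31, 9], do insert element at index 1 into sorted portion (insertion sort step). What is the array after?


After one pass: [19, 32, 41, 26, 31, 9]


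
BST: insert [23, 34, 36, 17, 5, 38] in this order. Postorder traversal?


Root = 23; build tree by BST insertion.
Postorder traversal: [5, 17, 38, 36, 34, 23]


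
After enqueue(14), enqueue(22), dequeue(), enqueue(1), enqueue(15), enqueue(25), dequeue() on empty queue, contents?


enqueue(14) -> [14]
enqueue(22) -> [14, 22]
dequeue() returns 14 -> [22]
enqueue(1) -> [22, 1]
enqueue(15) -> [22, 1, 15]
enqueue(25) -> [22, 1, 15, 25]
dequeue() returns 22 -> [1, 15, 25]
Final queue (front to back): [1, 15, 25]


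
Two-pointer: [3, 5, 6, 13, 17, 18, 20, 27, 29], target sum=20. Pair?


Two pointers: lo=0, hi=8
Found pair: (3, 17) summing to 20


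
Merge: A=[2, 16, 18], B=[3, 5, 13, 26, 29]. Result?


Compare heads, take smaller each step.
Merged: [2, 3, 5, 13, 16, 18, 26, 29]


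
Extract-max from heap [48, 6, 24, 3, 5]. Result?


Max = 48
Replace root with last, heapify down
Resulting heap: [24, 6, 5, 3]


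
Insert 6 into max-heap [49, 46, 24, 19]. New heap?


Append 6: [49, 46, 24, 19, 6]
Bubble up: no swaps needed
Result: [49, 46, 24, 19, 6]


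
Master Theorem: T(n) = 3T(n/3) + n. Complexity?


a=3, b=3, c=1. log_3(3)=1 = c=1. Case 2: O(n^c log n) = O(n log n)
Complexity: O(n log n)


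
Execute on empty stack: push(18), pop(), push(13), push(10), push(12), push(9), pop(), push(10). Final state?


push(18) -> [18]
pop() returns 18 -> []
push(13) -> [13]
push(10) -> [13, 10]
push(12) -> [13, 10, 12]
push(9) -> [13, 10, 12, 9]
pop() returns 9 -> [13, 10, 12]
push(10) -> [13, 10, 12, 10]
Final stack (bottom to top): [13, 10, 12, 10]


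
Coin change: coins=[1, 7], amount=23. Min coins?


dp[0]=0; dp[i]=1+min(dp[i-c] for c in coins)
...dp[18]=6, dp[19]=7, dp[20]=8, dp[21]=3, dp[22]=4, dp[23]=5
Minimum coins for 23 = 5


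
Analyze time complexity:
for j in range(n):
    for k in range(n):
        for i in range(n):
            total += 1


Per nesting level: O(n) * O(n) * O(n) = O(n^3)
Complexity: O(n^3)


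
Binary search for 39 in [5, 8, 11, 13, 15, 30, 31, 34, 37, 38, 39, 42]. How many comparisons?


Search for 39:
[0,11] mid=5 arr[5]=30
[6,11] mid=8 arr[8]=37
[9,11] mid=10 arr[10]=39
Total: 3 comparisons


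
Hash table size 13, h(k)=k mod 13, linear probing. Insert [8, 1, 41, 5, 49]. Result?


Insertions: 8->slot 8; 1->slot 1; 41->slot 2; 5->slot 5; 49->slot 10
Table: [None, 1, 41, None, None, 5, None, None, 8, None, 49, None, None]


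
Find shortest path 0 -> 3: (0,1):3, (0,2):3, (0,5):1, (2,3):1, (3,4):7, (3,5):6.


Dijkstra from 0:
Distances: {0: 0, 1: 3, 2: 3, 3: 4, 4: 11, 5: 1}
Shortest distance to 3 = 4, path = [0, 2, 3]


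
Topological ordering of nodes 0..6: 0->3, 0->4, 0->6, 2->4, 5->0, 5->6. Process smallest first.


Kahn's algorithm, process smallest node first
Order: [1, 2, 5, 0, 3, 4, 6]


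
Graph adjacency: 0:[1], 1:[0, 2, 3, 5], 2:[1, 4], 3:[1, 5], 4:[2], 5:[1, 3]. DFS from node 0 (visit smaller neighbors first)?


DFS stack-based: start with [0]
Visit order: [0, 1, 2, 4, 3, 5]


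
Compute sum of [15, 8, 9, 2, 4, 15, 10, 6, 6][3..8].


Prefix sums: [0, 15, 23, 32, 34, 38, 53, 63, 69, 75]
Sum[3..8] = prefix[9] - prefix[3] = 75 - 32 = 43


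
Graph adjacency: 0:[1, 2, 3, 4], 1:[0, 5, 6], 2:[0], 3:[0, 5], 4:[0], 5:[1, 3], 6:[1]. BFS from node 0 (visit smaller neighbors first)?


BFS queue: start with [0]
Visit order: [0, 1, 2, 3, 4, 5, 6]


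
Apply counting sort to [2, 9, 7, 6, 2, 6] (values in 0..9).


Count array: [0, 0, 2, 0, 0, 0, 2, 1, 0, 1]
Reconstruct: [2, 2, 6, 6, 7, 9]


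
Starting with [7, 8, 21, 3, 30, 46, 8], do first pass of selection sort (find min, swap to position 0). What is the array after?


After one pass: [3, 8, 21, 7, 30, 46, 8]


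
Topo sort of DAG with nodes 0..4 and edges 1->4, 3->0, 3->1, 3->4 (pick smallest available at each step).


Kahn's algorithm, process smallest node first
Order: [2, 3, 0, 1, 4]


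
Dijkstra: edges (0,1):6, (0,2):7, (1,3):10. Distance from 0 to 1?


Dijkstra from 0:
Distances: {0: 0, 1: 6, 2: 7, 3: 16}
Shortest distance to 1 = 6, path = [0, 1]


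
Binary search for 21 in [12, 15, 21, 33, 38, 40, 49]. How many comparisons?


Search for 21:
[0,6] mid=3 arr[3]=33
[0,2] mid=1 arr[1]=15
[2,2] mid=2 arr[2]=21
Total: 3 comparisons


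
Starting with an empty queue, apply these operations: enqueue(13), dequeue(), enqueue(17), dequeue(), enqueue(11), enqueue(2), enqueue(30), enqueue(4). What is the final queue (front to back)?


enqueue(13) -> [13]
dequeue() returns 13 -> []
enqueue(17) -> [17]
dequeue() returns 17 -> []
enqueue(11) -> [11]
enqueue(2) -> [11, 2]
enqueue(30) -> [11, 2, 30]
enqueue(4) -> [11, 2, 30, 4]
Final queue (front to back): [11, 2, 30, 4]


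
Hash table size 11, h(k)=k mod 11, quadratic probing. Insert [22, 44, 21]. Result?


Insertions: 22->slot 0; 44->slot 1; 21->slot 10
Table: [22, 44, None, None, None, None, None, None, None, None, 21]


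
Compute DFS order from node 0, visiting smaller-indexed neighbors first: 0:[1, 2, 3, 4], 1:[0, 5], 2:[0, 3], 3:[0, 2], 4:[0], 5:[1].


DFS stack-based: start with [0]
Visit order: [0, 1, 5, 2, 3, 4]


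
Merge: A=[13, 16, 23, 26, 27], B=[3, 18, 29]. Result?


Compare heads, take smaller each step.
Merged: [3, 13, 16, 18, 23, 26, 27, 29]


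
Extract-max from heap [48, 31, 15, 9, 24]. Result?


Max = 48
Replace root with last, heapify down
Resulting heap: [31, 24, 15, 9]


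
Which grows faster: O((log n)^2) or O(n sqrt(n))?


polylogarithmic grows slower than n^1.5
O((log n)^2) is asymptotically smaller; O(n sqrt(n)) grows faster


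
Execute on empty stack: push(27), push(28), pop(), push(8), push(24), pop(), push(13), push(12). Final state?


push(27) -> [27]
push(28) -> [27, 28]
pop() returns 28 -> [27]
push(8) -> [27, 8]
push(24) -> [27, 8, 24]
pop() returns 24 -> [27, 8]
push(13) -> [27, 8, 13]
push(12) -> [27, 8, 13, 12]
Final stack (bottom to top): [27, 8, 13, 12]


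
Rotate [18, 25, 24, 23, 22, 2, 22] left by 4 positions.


Left rotate by 4: [22, 2, 22, 18, 25, 24, 23]


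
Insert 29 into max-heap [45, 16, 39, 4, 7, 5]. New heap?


Append 29: [45, 16, 39, 4, 7, 5, 29]
Bubble up: no swaps needed
Result: [45, 16, 39, 4, 7, 5, 29]


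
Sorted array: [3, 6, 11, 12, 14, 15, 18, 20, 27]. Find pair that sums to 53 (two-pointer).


Two pointers: lo=0, hi=8
No pair sums to 53


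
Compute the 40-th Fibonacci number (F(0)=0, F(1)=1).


F(n)=F(n-1)+F(n-2)
...F(38)=39088169, F(39)=63245986, F(40)=102334155


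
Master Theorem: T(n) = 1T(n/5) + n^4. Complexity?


a=1, b=5, c=4. log_5(1)=0 < c=4. Case 3: O(n^c) = O(n^4)
Complexity: O(n^4)


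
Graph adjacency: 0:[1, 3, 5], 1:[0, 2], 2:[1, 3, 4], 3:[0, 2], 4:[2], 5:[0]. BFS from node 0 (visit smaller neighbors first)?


BFS queue: start with [0]
Visit order: [0, 1, 3, 5, 2, 4]


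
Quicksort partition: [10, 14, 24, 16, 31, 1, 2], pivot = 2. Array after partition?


Elements <= 2 go left of pivot.
Result: [1, 2, 24, 16, 31, 10, 14], pivot at index 1


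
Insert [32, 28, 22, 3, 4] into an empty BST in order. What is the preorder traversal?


Root = 32; build tree by BST insertion.
Preorder traversal: [32, 28, 22, 3, 4]


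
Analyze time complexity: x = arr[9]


Analysis: constant-time operation, no loop
Complexity: O(1)


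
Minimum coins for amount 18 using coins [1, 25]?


dp[0]=0; dp[i]=1+min(dp[i-c] for c in coins)
...dp[13]=13, dp[14]=14, dp[15]=15, dp[16]=16, dp[17]=17, dp[18]=18
Minimum coins for 18 = 18


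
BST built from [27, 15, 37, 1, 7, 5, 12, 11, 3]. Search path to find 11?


BST root = 27
Search for 11: compare at each node
Path: [27, 15, 1, 7, 12, 11]


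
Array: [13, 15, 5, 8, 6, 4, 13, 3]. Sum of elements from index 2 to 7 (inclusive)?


Prefix sums: [0, 13, 28, 33, 41, 47, 51, 64, 67]
Sum[2..7] = prefix[8] - prefix[2] = 67 - 28 = 39


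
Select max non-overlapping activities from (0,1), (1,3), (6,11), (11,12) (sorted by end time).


Greedy: pick earliest-ending, then skip overlaps.
Selected (4 activities): [(0, 1), (1, 3), (6, 11), (11, 12)]


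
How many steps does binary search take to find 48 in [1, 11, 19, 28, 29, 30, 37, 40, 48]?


Search for 48:
[0,8] mid=4 arr[4]=29
[5,8] mid=6 arr[6]=37
[7,8] mid=7 arr[7]=40
[8,8] mid=8 arr[8]=48
Total: 4 comparisons


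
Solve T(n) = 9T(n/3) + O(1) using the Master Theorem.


a=9, b=3, c=0. log_3(9)=2 > c=0. Case 1: O(n^log_b(a)) = O(n^2)
Complexity: O(n^2)


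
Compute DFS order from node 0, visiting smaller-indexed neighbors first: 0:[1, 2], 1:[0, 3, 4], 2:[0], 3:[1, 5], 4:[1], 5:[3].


DFS stack-based: start with [0]
Visit order: [0, 1, 3, 5, 4, 2]


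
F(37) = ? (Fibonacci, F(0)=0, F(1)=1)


F(n)=F(n-1)+F(n-2)
...F(35)=9227465, F(36)=14930352, F(37)=24157817


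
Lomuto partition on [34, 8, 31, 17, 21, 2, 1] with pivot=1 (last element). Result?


Elements <= 1 go left of pivot.
Result: [1, 8, 31, 17, 21, 2, 34], pivot at index 0


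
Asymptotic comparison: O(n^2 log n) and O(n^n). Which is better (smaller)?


n^2 log n grows slower than n^n
O(n^2 log n) is asymptotically smaller; O(n^n) grows faster


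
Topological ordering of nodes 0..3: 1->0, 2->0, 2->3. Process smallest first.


Kahn's algorithm, process smallest node first
Order: [1, 2, 0, 3]


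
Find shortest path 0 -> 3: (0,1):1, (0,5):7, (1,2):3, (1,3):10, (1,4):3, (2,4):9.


Dijkstra from 0:
Distances: {0: 0, 1: 1, 2: 4, 3: 11, 4: 4, 5: 7}
Shortest distance to 3 = 11, path = [0, 1, 3]


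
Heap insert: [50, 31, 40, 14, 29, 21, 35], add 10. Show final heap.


Append 10: [50, 31, 40, 14, 29, 21, 35, 10]
Bubble up: no swaps needed
Result: [50, 31, 40, 14, 29, 21, 35, 10]


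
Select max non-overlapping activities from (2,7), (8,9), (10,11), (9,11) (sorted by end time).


Greedy: pick earliest-ending, then skip overlaps.
Selected (3 activities): [(2, 7), (8, 9), (10, 11)]


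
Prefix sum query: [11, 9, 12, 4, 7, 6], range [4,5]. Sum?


Prefix sums: [0, 11, 20, 32, 36, 43, 49]
Sum[4..5] = prefix[6] - prefix[4] = 49 - 36 = 13


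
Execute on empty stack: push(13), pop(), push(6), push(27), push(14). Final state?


push(13) -> [13]
pop() returns 13 -> []
push(6) -> [6]
push(27) -> [6, 27]
push(14) -> [6, 27, 14]
Final stack (bottom to top): [6, 27, 14]


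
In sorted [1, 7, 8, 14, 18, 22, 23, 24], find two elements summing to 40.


Two pointers: lo=0, hi=7
Found pair: (18, 22) summing to 40


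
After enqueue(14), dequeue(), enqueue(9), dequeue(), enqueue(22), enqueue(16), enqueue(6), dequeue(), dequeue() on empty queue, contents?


enqueue(14) -> [14]
dequeue() returns 14 -> []
enqueue(9) -> [9]
dequeue() returns 9 -> []
enqueue(22) -> [22]
enqueue(16) -> [22, 16]
enqueue(6) -> [22, 16, 6]
dequeue() returns 22 -> [16, 6]
dequeue() returns 16 -> [6]
Final queue (front to back): [6]


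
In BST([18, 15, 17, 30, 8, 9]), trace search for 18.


BST root = 18
Search for 18: compare at each node
Path: [18]


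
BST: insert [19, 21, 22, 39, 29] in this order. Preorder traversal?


Root = 19; build tree by BST insertion.
Preorder traversal: [19, 21, 22, 39, 29]


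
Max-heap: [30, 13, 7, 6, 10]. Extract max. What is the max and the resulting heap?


Max = 30
Replace root with last, heapify down
Resulting heap: [13, 10, 7, 6]


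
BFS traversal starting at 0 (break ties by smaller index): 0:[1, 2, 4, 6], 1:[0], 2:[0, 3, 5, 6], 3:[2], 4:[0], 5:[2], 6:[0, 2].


BFS queue: start with [0]
Visit order: [0, 1, 2, 4, 6, 3, 5]


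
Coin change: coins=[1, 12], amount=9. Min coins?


dp[0]=0; dp[i]=1+min(dp[i-c] for c in coins)
...dp[4]=4, dp[5]=5, dp[6]=6, dp[7]=7, dp[8]=8, dp[9]=9
Minimum coins for 9 = 9


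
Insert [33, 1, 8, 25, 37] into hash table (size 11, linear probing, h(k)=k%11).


Insertions: 33->slot 0; 1->slot 1; 8->slot 8; 25->slot 3; 37->slot 4
Table: [33, 1, None, 25, 37, None, None, None, 8, None, None]


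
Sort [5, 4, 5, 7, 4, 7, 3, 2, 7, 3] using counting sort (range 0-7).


Count array: [0, 0, 1, 2, 2, 2, 0, 3]
Reconstruct: [2, 3, 3, 4, 4, 5, 5, 7, 7, 7]


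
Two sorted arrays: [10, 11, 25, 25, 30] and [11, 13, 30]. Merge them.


Compare heads, take smaller each step.
Merged: [10, 11, 11, 13, 25, 25, 30, 30]


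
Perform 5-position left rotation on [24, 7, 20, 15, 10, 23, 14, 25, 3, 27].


Left rotate by 5: [23, 14, 25, 3, 27, 24, 7, 20, 15, 10]


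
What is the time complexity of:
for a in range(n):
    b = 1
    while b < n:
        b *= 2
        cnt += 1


Per nesting level: O(n) * O(log n) = O(n log n)
Complexity: O(n log n)


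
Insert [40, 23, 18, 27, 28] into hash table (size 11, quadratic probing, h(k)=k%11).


Insertions: 40->slot 7; 23->slot 1; 18->slot 8; 27->slot 5; 28->slot 6
Table: [None, 23, None, None, None, 27, 28, 40, 18, None, None]


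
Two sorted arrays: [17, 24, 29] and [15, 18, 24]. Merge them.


Compare heads, take smaller each step.
Merged: [15, 17, 18, 24, 24, 29]


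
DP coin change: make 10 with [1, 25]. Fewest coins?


dp[0]=0; dp[i]=1+min(dp[i-c] for c in coins)
...dp[5]=5, dp[6]=6, dp[7]=7, dp[8]=8, dp[9]=9, dp[10]=10
Minimum coins for 10 = 10


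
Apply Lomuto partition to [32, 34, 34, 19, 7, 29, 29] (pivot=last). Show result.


Elements <= 29 go left of pivot.
Result: [19, 7, 29, 29, 34, 34, 32], pivot at index 3


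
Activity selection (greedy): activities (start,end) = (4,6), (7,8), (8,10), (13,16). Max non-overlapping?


Greedy: pick earliest-ending, then skip overlaps.
Selected (4 activities): [(4, 6), (7, 8), (8, 10), (13, 16)]


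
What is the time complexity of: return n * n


Analysis: constant-time operation, no loop
Complexity: O(1)


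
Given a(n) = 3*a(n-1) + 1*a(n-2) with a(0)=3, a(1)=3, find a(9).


Build bottom-up:
...a(7)=4647, a(8)=15348, a(9)=3*15348+1*4647=50691


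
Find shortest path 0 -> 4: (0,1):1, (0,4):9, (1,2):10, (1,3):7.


Dijkstra from 0:
Distances: {0: 0, 1: 1, 2: 11, 3: 8, 4: 9}
Shortest distance to 4 = 9, path = [0, 4]


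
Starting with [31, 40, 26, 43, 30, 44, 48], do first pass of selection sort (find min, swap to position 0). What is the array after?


After one pass: [26, 40, 31, 43, 30, 44, 48]


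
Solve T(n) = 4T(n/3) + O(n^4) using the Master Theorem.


a=4, b=3, c=4. log_3(4)=1.262 < c=4. Case 3: O(n^c) = O(n^4)
Complexity: O(n^4)


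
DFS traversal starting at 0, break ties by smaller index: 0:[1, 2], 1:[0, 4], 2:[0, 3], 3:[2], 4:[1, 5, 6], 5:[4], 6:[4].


DFS stack-based: start with [0]
Visit order: [0, 1, 4, 5, 6, 2, 3]


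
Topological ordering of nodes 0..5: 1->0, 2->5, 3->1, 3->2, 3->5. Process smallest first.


Kahn's algorithm, process smallest node first
Order: [3, 1, 0, 2, 4, 5]


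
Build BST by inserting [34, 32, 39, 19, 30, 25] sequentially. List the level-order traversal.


Root = 34; build tree by BST insertion.
Level-Order traversal: [34, 32, 39, 19, 30, 25]
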